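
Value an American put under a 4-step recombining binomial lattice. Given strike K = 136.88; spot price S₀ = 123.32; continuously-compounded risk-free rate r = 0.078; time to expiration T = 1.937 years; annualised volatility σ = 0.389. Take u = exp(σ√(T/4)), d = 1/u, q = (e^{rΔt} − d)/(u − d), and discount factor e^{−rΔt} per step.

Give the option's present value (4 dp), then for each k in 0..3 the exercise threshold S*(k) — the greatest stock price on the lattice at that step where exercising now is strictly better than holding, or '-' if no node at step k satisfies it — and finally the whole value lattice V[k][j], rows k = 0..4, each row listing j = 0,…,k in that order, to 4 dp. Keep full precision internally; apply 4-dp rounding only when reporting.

price = 26.6929
boundary = - 94.0743 71.7643 94.0743
tree:
26.6929
42.8057 12.8137
65.1157 23.6301 3.1060
82.1348 42.8057 6.4898 0.0000
95.1178 65.1157 13.5600 0.0000 0.0000

Δt=0.48425, u=1.31088, d=0.76285, q=0.50298, disc=e^(-rΔt)=0.96293
k=4 terminal: V=max(K-S,0) → 95.1178 65.1157 13.5600 0.0000 0.0000
k=3: j=0 S=54.7452 intr=82.1348 cont=77.0611 V=82.1348[EX]; j=1 S=94.0743 intr=42.8057 cont=37.7320 V=42.8057[EX]; j=2 S=161.6576 intr=0.0000 cont=6.4898 V=6.4898[hold]; j=3 S=277.7928 intr=0.0000 cont=0.0000 V=0.0000[hold]  S*(3)=94.0743
k=2: j=0 S=71.7643 intr=65.1157 cont=60.0419 V=65.1157[EX]; j=1 S=123.3200 intr=13.5600 cont=23.6301 V=23.6301[hold]; j=2 S=211.9134 intr=0.0000 cont=3.1060 V=3.1060[hold]  S*(2)=71.7643
k=1: j=0 S=94.0743 intr=42.8057 cont=42.6092 V=42.8057[EX]; j=1 S=161.6576 intr=0.0000 cont=12.8137 V=12.8137[hold]  S*(1)=94.0743
k=0: j=0 S=123.3200 intr=13.5600 cont=26.6929 V=26.6929[hold]  S*(0)=-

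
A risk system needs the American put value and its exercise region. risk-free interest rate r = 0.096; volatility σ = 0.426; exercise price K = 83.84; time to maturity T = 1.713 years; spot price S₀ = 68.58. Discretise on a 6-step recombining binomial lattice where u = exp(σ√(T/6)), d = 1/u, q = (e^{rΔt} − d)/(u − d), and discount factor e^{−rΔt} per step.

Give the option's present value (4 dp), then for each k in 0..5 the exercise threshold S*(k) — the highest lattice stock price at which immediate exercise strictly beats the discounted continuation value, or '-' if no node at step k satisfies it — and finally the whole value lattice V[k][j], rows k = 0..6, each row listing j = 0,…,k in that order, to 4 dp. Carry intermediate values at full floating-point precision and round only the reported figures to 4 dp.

price = 20.0354
boundary = - 54.6189 43.4999 54.6189 43.4999 54.6189
tree:
20.0354
29.2211 12.0951
40.3401 19.1534 5.8118
49.1956 29.2211 10.2960 1.7166
56.2483 40.3401 17.7173 3.5561 0.0000
61.8652 49.1956 29.2211 7.3665 0.0000 0.0000
66.3387 56.2483 40.3401 15.2600 0.0000 0.0000 0.0000

Δt=0.28550, u=1.25561, d=0.79643, q=0.50385, disc=e^(-rΔt)=0.97296
k=6 terminal: V=max(K-S,0) → 66.3387 56.2483 40.3401 15.2600 0.0000 0.0000 0.0000
k=5: j=0 S=21.9748 intr=61.8652 cont=59.5985 V=61.8652[EX]; j=1 S=34.6444 intr=49.1956 cont=46.9289 V=49.1956[EX]; j=2 S=54.6189 intr=29.2211 cont=26.9544 V=29.2211[EX]; j=3 S=86.1097 intr=0.0000 cont=7.3665 V=7.3665[hold]; j=4 S=135.7567 intr=0.0000 cont=0.0000 V=0.0000[hold]; j=5 S=214.0280 intr=0.0000 cont=0.0000 V=0.0000[hold]  S*(5)=54.6189
k=4: j=0 S=27.5917 intr=56.2483 cont=53.9816 V=56.2483[EX]; j=1 S=43.4999 intr=40.3401 cont=38.0734 V=40.3401[EX]; j=2 S=68.5800 intr=15.2600 cont=17.7173 V=17.7173[hold]; j=3 S=108.1202 intr=0.0000 cont=3.5561 V=3.5561[hold]; j=4 S=170.4574 intr=0.0000 cont=0.0000 V=0.0000[hold]  S*(4)=43.4999
k=3: j=0 S=34.6444 intr=49.1956 cont=46.9289 V=49.1956[EX]; j=1 S=54.6189 intr=29.2211 cont=28.1591 V=29.2211[EX]; j=2 S=86.1097 intr=0.0000 cont=10.2960 V=10.2960[hold]; j=3 S=135.7567 intr=0.0000 cont=1.7166 V=1.7166[hold]  S*(3)=54.6189
k=2: j=0 S=43.4999 intr=40.3401 cont=38.0734 V=40.3401[EX]; j=1 S=68.5800 intr=15.2600 cont=19.1534 V=19.1534[hold]; j=2 S=108.1202 intr=0.0000 cont=5.8118 V=5.8118[hold]  S*(2)=43.4999
k=1: j=0 S=54.6189 intr=29.2211 cont=28.8631 V=29.2211[EX]; j=1 S=86.1097 intr=0.0000 cont=12.0951 V=12.0951[hold]  S*(1)=54.6189
k=0: j=0 S=68.5800 intr=15.2600 cont=20.0354 V=20.0354[hold]  S*(0)=-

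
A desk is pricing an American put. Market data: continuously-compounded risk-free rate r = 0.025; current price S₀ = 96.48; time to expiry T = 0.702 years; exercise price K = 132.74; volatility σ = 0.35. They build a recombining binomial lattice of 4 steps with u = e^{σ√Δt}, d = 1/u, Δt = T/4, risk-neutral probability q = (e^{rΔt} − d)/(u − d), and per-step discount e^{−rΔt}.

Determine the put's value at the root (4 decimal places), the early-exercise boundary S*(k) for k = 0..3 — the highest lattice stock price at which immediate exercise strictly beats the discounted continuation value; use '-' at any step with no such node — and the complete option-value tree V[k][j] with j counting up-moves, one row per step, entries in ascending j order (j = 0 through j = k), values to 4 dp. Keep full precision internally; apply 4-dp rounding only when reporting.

price = 37.3015
boundary = - 83.3219 96.4800 111.7160
tree:
37.3015
49.4181 24.4309
60.7817 36.2600 11.7556
70.5955 49.4181 21.0240 1.7564
79.0709 60.7817 36.2600 3.3819 0.0000

Δt=0.17550  u=1.15792  d=0.86362  q=0.47835  discount=0.99562
step 4 (expiry): payoffs max(K−S,0) = 79.0709 60.7817 36.2600 3.3819 0.0000
step 3: (k=3,j=0): S=62.1445, (K−S)⁺=70.5955, hold=70.0144 ⇒ V=70.5955 exercise | (k=3,j=1): S=83.3219, (K−S)⁺=49.4181, hold=48.8370 ⇒ V=49.4181 exercise | (k=3,j=2): S=111.7160, (K−S)⁺=21.0240, hold=20.4428 ⇒ V=21.0240 exercise | (k=3,j=3): S=149.7863, (K−S)⁺=0.0000, hold=1.7564 ⇒ V=1.7564 continue  boundary S*=111.7160
step 2: (k=2,j=0): S=71.9583, (K−S)⁺=60.7817, hold=60.2006 ⇒ V=60.7817 exercise | (k=2,j=1): S=96.4800, (K−S)⁺=36.2600, hold=35.6789 ⇒ V=36.2600 exercise | (k=2,j=2): S=129.3581, (K−S)⁺=3.3819, hold=11.7556 ⇒ V=11.7556 continue  boundary S*=96.4800
step 1: (k=1,j=0): S=83.3219, (K−S)⁺=49.4181, hold=48.8370 ⇒ V=49.4181 exercise | (k=1,j=1): S=111.7160, (K−S)⁺=21.0240, hold=24.4309 ⇒ V=24.4309 continue  boundary S*=83.3219
step 0: (k=0,j=0): S=96.4800, (K−S)⁺=36.2600, hold=37.3015 ⇒ V=37.3015 continue  boundary S*=-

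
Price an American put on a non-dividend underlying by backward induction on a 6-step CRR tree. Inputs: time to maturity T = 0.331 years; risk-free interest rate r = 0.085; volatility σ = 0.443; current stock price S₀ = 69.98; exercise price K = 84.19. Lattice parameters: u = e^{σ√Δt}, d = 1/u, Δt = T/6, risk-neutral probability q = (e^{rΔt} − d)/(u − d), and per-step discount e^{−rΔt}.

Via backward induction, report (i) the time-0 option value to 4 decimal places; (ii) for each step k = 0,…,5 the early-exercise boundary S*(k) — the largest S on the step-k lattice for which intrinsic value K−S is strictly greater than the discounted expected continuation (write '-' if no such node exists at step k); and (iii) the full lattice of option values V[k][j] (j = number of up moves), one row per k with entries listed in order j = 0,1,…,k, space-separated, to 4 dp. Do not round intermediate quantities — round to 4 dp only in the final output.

price = 15.5979
boundary = - 63.0646 56.8326 63.0646 69.9800 63.0646
tree:
15.5979
21.1254 10.1414
27.3574 14.9764 5.3352
32.9736 21.1254 8.8839 1.7879
38.0348 27.3574 14.2100 3.5680 0.0000
42.5959 32.9736 21.1254 7.1205 0.0000 0.0000
46.7062 38.0348 27.3574 14.2100 0.0000 0.0000 0.0000

Δt=0.05517  u=1.10966  d=0.90118  q=0.49656  discount=0.99532
step 6 (expiry): payoffs max(K−S,0) = 46.7062 38.0348 27.3574 14.2100 0.0000 0.0000 0.0000
step 5: (k=5,j=0): S=41.5941, (K−S)⁺=42.5959, hold=42.2020 ⇒ V=42.5959 exercise | (k=5,j=1): S=51.2164, (K−S)⁺=32.9736, hold=32.5798 ⇒ V=32.9736 exercise | (k=5,j=2): S=63.0646, (K−S)⁺=21.1254, hold=20.7316 ⇒ V=21.1254 exercise | (k=5,j=3): S=77.6537, (K−S)⁺=6.5363, hold=7.1205 ⇒ V=7.1205 continue | (k=5,j=4): S=95.6178, (K−S)⁺=0.0000, hold=0.0000 ⇒ V=0.0000 continue | (k=5,j=5): S=117.7377, (K−S)⁺=0.0000, hold=0.0000 ⇒ V=0.0000 continue  boundary S*=63.0646
step 4: (k=4,j=0): S=46.1552, (K−S)⁺=38.0348, hold=37.6410 ⇒ V=38.0348 exercise | (k=4,j=1): S=56.8326, (K−S)⁺=27.3574, hold=26.9636 ⇒ V=27.3574 exercise | (k=4,j=2): S=69.9800, (K−S)⁺=14.2100, hold=14.1049 ⇒ V=14.2100 exercise | (k=4,j=3): S=86.1689, (K−S)⁺=0.0000, hold=3.5680 ⇒ V=3.5680 continue | (k=4,j=4): S=106.1029, (K−S)⁺=0.0000, hold=0.0000 ⇒ V=0.0000 continue  boundary S*=69.9800
step 3: (k=3,j=0): S=51.2164, (K−S)⁺=32.9736, hold=32.5798 ⇒ V=32.9736 exercise | (k=3,j=1): S=63.0646, (K−S)⁺=21.1254, hold=20.7316 ⇒ V=21.1254 exercise | (k=3,j=2): S=77.6537, (K−S)⁺=6.5363, hold=8.8839 ⇒ V=8.8839 continue | (k=3,j=3): S=95.6178, (K−S)⁺=0.0000, hold=1.7879 ⇒ V=1.7879 continue  boundary S*=63.0646
step 2: (k=2,j=0): S=56.8326, (K−S)⁺=27.3574, hold=26.9636 ⇒ V=27.3574 exercise | (k=2,j=1): S=69.9800, (K−S)⁺=14.2100, hold=14.9764 ⇒ V=14.9764 continue | (k=2,j=2): S=86.1689, (K−S)⁺=0.0000, hold=5.3352 ⇒ V=5.3352 continue  boundary S*=56.8326
step 1: (k=1,j=0): S=63.0646, (K−S)⁺=21.1254, hold=21.1103 ⇒ V=21.1254 exercise | (k=1,j=1): S=77.6537, (K−S)⁺=6.5363, hold=10.1414 ⇒ V=10.1414 continue  boundary S*=63.0646
step 0: (k=0,j=0): S=69.9800, (K−S)⁺=14.2100, hold=15.5979 ⇒ V=15.5979 continue  boundary S*=-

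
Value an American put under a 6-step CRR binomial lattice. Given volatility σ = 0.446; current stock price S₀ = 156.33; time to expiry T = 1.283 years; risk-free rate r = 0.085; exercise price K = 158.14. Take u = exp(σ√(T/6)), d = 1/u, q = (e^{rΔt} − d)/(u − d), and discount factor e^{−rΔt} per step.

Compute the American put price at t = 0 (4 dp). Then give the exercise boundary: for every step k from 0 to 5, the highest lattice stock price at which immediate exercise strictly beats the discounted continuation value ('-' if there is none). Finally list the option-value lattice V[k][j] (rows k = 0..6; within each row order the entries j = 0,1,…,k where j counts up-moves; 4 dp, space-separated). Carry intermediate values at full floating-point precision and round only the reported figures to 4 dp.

params: Δt=0.21383 u=1.22905 d=0.81364 q=0.49278 e^(-rΔt)=0.98199
t_6 payoffs: 112.7846 89.6279 54.6485 1.8100 0.0000 0.0000 0.0000
t_5: node(5,0) S=55.7440 payoff=102.3960 vs cont=99.5476 → 102.3960 [stop]  node(5,1) S=84.2046 payoff=73.9354 vs cont=71.0870 → 73.9354 [stop]  node(5,2) S=127.1960 payoff=30.9440 vs cont=28.0956 → 30.9440 [stop]  node(5,3) S=192.1371 payoff=0.0000 vs cont=0.9015 → 0.9015 [wait]  node(5,4) S=290.2343 payoff=0.0000 vs cont=0.0000 → 0.0000 [wait]  node(5,5) S=438.4161 payoff=0.0000 vs cont=0.0000 → 0.0000 [wait]  ⇒ S*(5)=127.1960
t_4: node(4,0) S=68.5121 payoff=89.6279 vs cont=86.7796 → 89.6279 [stop]  node(4,1) S=103.4915 payoff=54.6485 vs cont=51.8001 → 54.6485 [stop]  node(4,2) S=156.3300 payoff=1.8100 vs cont=15.8491 → 15.8491 [wait]  node(4,3) S=236.1457 payoff=0.0000 vs cont=0.4490 → 0.4490 [wait]  node(4,4) S=356.7119 payoff=0.0000 vs cont=0.0000 → 0.0000 [wait]  ⇒ S*(4)=103.4915
t_3: node(3,0) S=84.2046 payoff=73.9354 vs cont=71.0870 → 73.9354 [stop]  node(3,1) S=127.1960 payoff=30.9440 vs cont=34.8891 → 34.8891 [wait]  node(3,2) S=192.1371 payoff=0.0000 vs cont=8.1115 → 8.1115 [wait]  node(3,3) S=290.2343 payoff=0.0000 vs cont=0.2237 → 0.2237 [wait]  ⇒ S*(3)=84.2046
t_2: node(2,0) S=103.4915 payoff=54.6485 vs cont=53.7092 → 54.6485 [stop]  node(2,1) S=156.3300 payoff=1.8100 vs cont=21.3030 → 21.3030 [wait]  node(2,2) S=236.1457 payoff=0.0000 vs cont=4.1485 → 4.1485 [wait]  ⇒ S*(2)=103.4915
t_1: node(1,0) S=127.1960 payoff=30.9440 vs cont=37.5283 → 37.5283 [wait]  node(1,1) S=192.1371 payoff=0.0000 vs cont=12.6182 → 12.6182 [wait]  ⇒ S*(1)=-
t_0: node(0,0) S=156.3300 payoff=1.8100 vs cont=24.7984 → 24.7984 [wait]  ⇒ S*(0)=-

price = 24.7984
boundary = - - 103.4915 84.2046 103.4915 127.1960
tree:
24.7984
37.5283 12.6182
54.6485 21.3030 4.1485
73.9354 34.8891 8.1115 0.2237
89.6279 54.6485 15.8491 0.4490 0.0000
102.3960 73.9354 30.9440 0.9015 0.0000 0.0000
112.7846 89.6279 54.6485 1.8100 0.0000 0.0000 0.0000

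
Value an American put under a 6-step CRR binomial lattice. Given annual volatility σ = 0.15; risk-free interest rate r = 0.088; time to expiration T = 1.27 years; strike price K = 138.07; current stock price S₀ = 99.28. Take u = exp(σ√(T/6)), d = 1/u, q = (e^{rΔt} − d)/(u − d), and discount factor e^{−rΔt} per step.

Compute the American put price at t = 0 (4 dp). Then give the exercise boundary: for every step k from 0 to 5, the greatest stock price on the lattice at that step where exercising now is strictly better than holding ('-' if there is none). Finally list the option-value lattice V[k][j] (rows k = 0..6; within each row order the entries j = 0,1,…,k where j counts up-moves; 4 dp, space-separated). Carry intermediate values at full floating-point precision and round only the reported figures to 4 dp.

Δt=0.21167  u=1.07145  d=0.93332  q=0.61887  discount=0.98155
step 6 (expiry): payoffs max(K−S,0) = 72.4501 62.7383 51.5892 38.7900 24.0965 7.2284 0.0000
step 5: (k=5,j=0): S=70.3083, (K−S)⁺=67.7617, hold=65.2137 ⇒ V=67.7617 exercise | (k=5,j=1): S=80.7140, (K−S)⁺=57.3560, hold=54.8081 ⇒ V=57.3560 exercise | (k=5,j=2): S=92.6597, (K−S)⁺=45.4103, hold=42.8624 ⇒ V=45.4103 exercise | (k=5,j=3): S=106.3733, (K−S)⁺=31.6967, hold=29.1487 ⇒ V=31.6967 exercise | (k=5,j=4): S=122.1167, (K−S)⁺=15.9533, hold=13.4054 ⇒ V=15.9533 exercise | (k=5,j=5): S=140.1900, (K−S)⁺=0.0000, hold=2.7041 ⇒ V=2.7041 continue  boundary S*=122.1167
step 4: (k=4,j=0): S=75.3317, (K−S)⁺=62.7383, hold=60.1903 ⇒ V=62.7383 exercise | (k=4,j=1): S=86.4808, (K−S)⁺=51.5892, hold=49.0412 ⇒ V=51.5892 exercise | (k=4,j=2): S=99.2800, (K−S)⁺=38.7900, hold=36.2420 ⇒ V=38.7900 exercise | (k=4,j=3): S=113.9735, (K−S)⁺=24.0965, hold=21.5485 ⇒ V=24.0965 exercise | (k=4,j=4): S=130.8416, (K−S)⁺=7.2284, hold=7.6108 ⇒ V=7.6108 continue  boundary S*=113.9735
step 3: (k=3,j=0): S=80.7140, (K−S)⁺=57.3560, hold=54.8081 ⇒ V=57.3560 exercise | (k=3,j=1): S=92.6597, (K−S)⁺=45.4103, hold=42.8624 ⇒ V=45.4103 exercise | (k=3,j=2): S=106.3733, (K−S)⁺=31.6967, hold=29.1487 ⇒ V=31.6967 exercise | (k=3,j=3): S=122.1167, (K−S)⁺=15.9533, hold=13.6377 ⇒ V=15.9533 exercise  boundary S*=122.1167
step 2: (k=2,j=0): S=86.4808, (K−S)⁺=51.5892, hold=49.0412 ⇒ V=51.5892 exercise | (k=2,j=1): S=99.2800, (K−S)⁺=38.7900, hold=36.2420 ⇒ V=38.7900 exercise | (k=2,j=2): S=113.9735, (K−S)⁺=24.0965, hold=21.5485 ⇒ V=24.0965 exercise  boundary S*=113.9735
step 1: (k=1,j=0): S=92.6597, (K−S)⁺=45.4103, hold=42.8624 ⇒ V=45.4103 exercise | (k=1,j=1): S=106.3733, (K−S)⁺=31.6967, hold=29.1487 ⇒ V=31.6967 exercise  boundary S*=106.3733
step 0: (k=0,j=0): S=99.2800, (K−S)⁺=38.7900, hold=36.2420 ⇒ V=38.7900 exercise  boundary S*=99.2800

price = 38.7900
boundary = 99.2800 106.3733 113.9735 122.1167 113.9735 122.1167
tree:
38.7900
45.4103 31.6967
51.5892 38.7900 24.0965
57.3560 45.4103 31.6967 15.9533
62.7383 51.5892 38.7900 24.0965 7.6108
67.7617 57.3560 45.4103 31.6967 15.9533 2.7041
72.4501 62.7383 51.5892 38.7900 24.0965 7.2284 0.0000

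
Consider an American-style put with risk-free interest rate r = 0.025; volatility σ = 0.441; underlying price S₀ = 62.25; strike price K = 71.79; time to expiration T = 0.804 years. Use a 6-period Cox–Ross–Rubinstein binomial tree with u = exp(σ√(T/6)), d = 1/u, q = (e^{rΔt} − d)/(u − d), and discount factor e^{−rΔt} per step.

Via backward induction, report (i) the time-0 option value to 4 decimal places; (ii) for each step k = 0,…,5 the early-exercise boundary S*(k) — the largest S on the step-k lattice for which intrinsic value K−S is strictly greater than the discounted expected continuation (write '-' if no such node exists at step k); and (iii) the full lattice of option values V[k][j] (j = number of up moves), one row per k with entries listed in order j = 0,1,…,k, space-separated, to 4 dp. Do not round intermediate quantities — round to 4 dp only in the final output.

Δt=0.13400, u=1.17519, d=0.85092, q=0.47008, disc=e^(-rΔt)=0.99666
k=6 terminal: V=max(K-S,0) → 48.1589 39.1536 26.7165 9.5400 0.0000 0.0000 0.0000
k=5: j=0 S=27.7711 intr=44.0189 cont=43.7788 V=44.0189[EX]; j=1 S=38.3541 intr=33.4359 cont=33.1958 V=33.4359[EX]; j=2 S=52.9700 intr=18.8200 cont=18.5799 V=18.8200[EX]; j=3 S=73.1558 intr=0.0000 cont=5.0386 V=5.0386[hold]; j=4 S=101.0339 intr=0.0000 cont=0.0000 V=0.0000[hold]; j=5 S=139.5358 intr=0.0000 cont=0.0000 V=0.0000[hold]  S*(5)=52.9700
k=4: j=0 S=32.6364 intr=39.1536 cont=38.9135 V=39.1536[EX]; j=1 S=45.0735 intr=26.7165 cont=26.4764 V=26.7165[EX]; j=2 S=62.2500 intr=9.5400 cont=12.3004 V=12.3004[hold]; j=3 S=85.9722 intr=0.0000 cont=2.6611 V=2.6611[hold]; j=4 S=118.7343 intr=0.0000 cont=0.0000 V=0.0000[hold]  S*(4)=45.0735
k=3: j=0 S=38.3541 intr=33.4359 cont=33.1958 V=33.4359[EX]; j=1 S=52.9700 intr=18.8200 cont=19.8731 V=19.8731[hold]; j=2 S=73.1558 intr=0.0000 cont=7.7432 V=7.7432[hold]; j=3 S=101.0339 intr=0.0000 cont=1.4055 V=1.4055[hold]  S*(3)=38.3541
k=2: j=0 S=45.0735 intr=26.7165 cont=26.9699 V=26.9699[hold]; j=1 S=62.2500 intr=9.5400 cont=14.1237 V=14.1237[hold]; j=2 S=85.9722 intr=0.0000 cont=4.7480 V=4.7480[hold]  S*(2)=-
k=1: j=0 S=52.9700 intr=18.8200 cont=20.8612 V=20.8612[hold]; j=1 S=73.1558 intr=0.0000 cont=9.6839 V=9.6839[hold]  S*(1)=-
k=0: j=0 S=62.2500 intr=9.5400 cont=15.5548 V=15.5548[hold]  S*(0)=-

price = 15.5548
boundary = - - - 38.3541 45.0735 52.9700
tree:
15.5548
20.8612 9.6839
26.9699 14.1237 4.7480
33.4359 19.8731 7.7432 1.4055
39.1536 26.7165 12.3004 2.6611 0.0000
44.0189 33.4359 18.8200 5.0386 0.0000 0.0000
48.1589 39.1536 26.7165 9.5400 0.0000 0.0000 0.0000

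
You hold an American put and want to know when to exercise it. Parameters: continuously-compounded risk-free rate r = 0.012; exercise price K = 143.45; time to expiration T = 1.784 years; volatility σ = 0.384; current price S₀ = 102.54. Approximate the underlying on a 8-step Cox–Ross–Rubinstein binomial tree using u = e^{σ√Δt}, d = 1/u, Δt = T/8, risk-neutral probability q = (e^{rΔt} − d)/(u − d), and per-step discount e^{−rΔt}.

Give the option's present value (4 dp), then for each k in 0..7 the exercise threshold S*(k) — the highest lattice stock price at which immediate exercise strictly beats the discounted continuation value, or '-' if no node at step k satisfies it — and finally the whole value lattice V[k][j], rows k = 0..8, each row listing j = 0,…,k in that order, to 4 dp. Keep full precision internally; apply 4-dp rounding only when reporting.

Δt=0.22300  u=1.19882  d=0.83416  q=0.46214  discount=0.99733
step 8 (expiry): payoffs max(K−S,0) = 119.4137 108.9059 93.8044 72.1011 40.9100 0.0000 0.0000 0.0000 0.0000
step 7: (k=7,j=0): S=28.8152, (K−S)⁺=114.6348, hold=114.2515 ⇒ V=114.6348 exercise | (k=7,j=1): S=41.4121, (K−S)⁺=102.0379, hold=101.6545 ⇒ V=102.0379 exercise | (k=7,j=2): S=59.5160, (K−S)⁺=83.9340, hold=83.5506 ⇒ V=83.9340 exercise | (k=7,j=3): S=85.5343, (K−S)⁺=57.9157, hold=57.5324 ⇒ V=57.9157 exercise | (k=7,j=4): S=122.9268, (K−S)⁺=20.5232, hold=21.9451 ⇒ V=21.9451 continue | (k=7,j=5): S=176.6659, (K−S)⁺=0.0000, hold=0.0000 ⇒ V=0.0000 continue | (k=7,j=6): S=253.8979, (K−S)⁺=0.0000, hold=0.0000 ⇒ V=0.0000 continue | (k=7,j=7): S=364.8929, (K−S)⁺=0.0000, hold=0.0000 ⇒ V=0.0000 continue  boundary S*=85.5343
step 6: (k=6,j=0): S=34.5441, (K−S)⁺=108.9059, hold=108.5225 ⇒ V=108.9059 exercise | (k=6,j=1): S=49.6456, (K−S)⁺=93.8044, hold=93.4210 ⇒ V=93.8044 exercise | (k=6,j=2): S=71.3489, (K−S)⁺=72.1011, hold=71.7178 ⇒ V=72.1011 exercise | (k=6,j=3): S=102.5400, (K−S)⁺=40.9100, hold=41.1820 ⇒ V=41.1820 continue | (k=6,j=4): S=147.3668, (K−S)⁺=0.0000, hold=11.7719 ⇒ V=11.7719 continue | (k=6,j=5): S=211.7902, (K−S)⁺=0.0000, hold=0.0000 ⇒ V=0.0000 continue | (k=6,j=6): S=304.3773, (K−S)⁺=0.0000, hold=0.0000 ⇒ V=0.0000 continue  boundary S*=71.3489
step 5: (k=5,j=0): S=41.4121, (K−S)⁺=102.0379, hold=101.6545 ⇒ V=102.0379 exercise | (k=5,j=1): S=59.5160, (K−S)⁺=83.9340, hold=83.5506 ⇒ V=83.9340 exercise | (k=5,j=2): S=85.5343, (K−S)⁺=57.9157, hold=57.6577 ⇒ V=57.9157 exercise | (k=5,j=3): S=122.9268, (K−S)⁺=20.5232, hold=27.5167 ⇒ V=27.5167 continue | (k=5,j=4): S=176.6659, (K−S)⁺=0.0000, hold=6.3147 ⇒ V=6.3147 continue | (k=5,j=5): S=253.8979, (K−S)⁺=0.0000, hold=0.0000 ⇒ V=0.0000 continue  boundary S*=85.5343
step 4: (k=4,j=0): S=49.6456, (K−S)⁺=93.8044, hold=93.4210 ⇒ V=93.8044 exercise | (k=4,j=1): S=71.3489, (K−S)⁺=72.1011, hold=71.7178 ⇒ V=72.1011 exercise | (k=4,j=2): S=102.5400, (K−S)⁺=40.9100, hold=43.7500 ⇒ V=43.7500 continue | (k=4,j=3): S=147.3668, (K−S)⁺=0.0000, hold=17.6711 ⇒ V=17.6711 continue | (k=4,j=4): S=211.7902, (K−S)⁺=0.0000, hold=3.3874 ⇒ V=3.3874 continue  boundary S*=71.3489
step 3: (k=3,j=0): S=59.5160, (K−S)⁺=83.9340, hold=83.5506 ⇒ V=83.9340 exercise | (k=3,j=1): S=85.5343, (K−S)⁺=57.9157, hold=58.8413 ⇒ V=58.8413 continue | (k=3,j=2): S=122.9268, (K−S)⁺=20.5232, hold=31.6132 ⇒ V=31.6132 continue | (k=3,j=3): S=176.6659, (K−S)⁺=0.0000, hold=11.0405 ⇒ V=11.0405 continue  boundary S*=59.5160
step 2: (k=2,j=0): S=71.3489, (K−S)⁺=72.1011, hold=72.1444 ⇒ V=72.1444 continue | (k=2,j=1): S=102.5400, (K−S)⁺=40.9100, hold=46.1346 ⇒ V=46.1346 continue | (k=2,j=2): S=147.3668, (K−S)⁺=0.0000, hold=22.0467 ⇒ V=22.0467 continue  boundary S*=-
step 1: (k=1,j=0): S=85.5343, (K−S)⁺=57.9157, hold=59.9636 ⇒ V=59.9636 continue | (k=1,j=1): S=122.9268, (K−S)⁺=20.5232, hold=34.9091 ⇒ V=34.9091 continue  boundary S*=-
step 0: (k=0,j=0): S=102.5400, (K−S)⁺=40.9100, hold=48.2557 ⇒ V=48.2557 continue  boundary S*=-

price = 48.2557
boundary = - - - 59.5160 71.3489 85.5343 71.3489 85.5343
tree:
48.2557
59.9636 34.9091
72.1444 46.1346 22.0467
83.9340 58.8413 31.6132 11.0405
93.8044 72.1011 43.7500 17.6711 3.3874
102.0379 83.9340 57.9157 27.5167 6.3147 0.0000
108.9059 93.8044 72.1011 41.1820 11.7719 0.0000 0.0000
114.6348 102.0379 83.9340 57.9157 21.9451 0.0000 0.0000 0.0000
119.4137 108.9059 93.8044 72.1011 40.9100 0.0000 0.0000 0.0000 0.0000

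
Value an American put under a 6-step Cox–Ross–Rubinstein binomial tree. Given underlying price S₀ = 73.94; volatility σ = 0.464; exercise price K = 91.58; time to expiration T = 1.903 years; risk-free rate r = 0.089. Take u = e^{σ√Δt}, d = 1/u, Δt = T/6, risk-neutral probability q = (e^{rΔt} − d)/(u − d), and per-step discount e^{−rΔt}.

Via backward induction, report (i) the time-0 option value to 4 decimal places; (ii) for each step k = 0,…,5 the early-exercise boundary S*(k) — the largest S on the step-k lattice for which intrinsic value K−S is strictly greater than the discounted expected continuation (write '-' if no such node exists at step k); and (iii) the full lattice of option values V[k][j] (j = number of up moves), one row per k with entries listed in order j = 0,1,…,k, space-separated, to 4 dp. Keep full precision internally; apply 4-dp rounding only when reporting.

params: Δt=0.31717 u=1.29863 d=0.77004 q=0.48920 e^(-rΔt)=0.97217
t_6 payoffs: 76.1645 65.5825 47.7365 17.6400 0.0000 0.0000 0.0000
t_5: node(5,0) S=20.0191 payoff=71.5609 vs cont=69.0119 → 71.5609 [stop]  node(5,1) S=33.7612 payoff=57.8188 vs cont=55.2698 → 57.8188 [stop]  node(5,2) S=56.9367 payoff=34.6433 vs cont=32.0943 → 34.6433 [stop]  node(5,3) S=96.0210 payoff=0.0000 vs cont=8.7597 → 8.7597 [wait]  node(5,4) S=161.9349 payoff=0.0000 vs cont=0.0000 → 0.0000 [wait]  node(5,5) S=273.0954 payoff=0.0000 vs cont=0.0000 → 0.0000 [wait]  ⇒ S*(5)=56.9367
t_4: node(4,0) S=25.9975 payoff=65.5825 vs cont=63.0335 → 65.5825 [stop]  node(4,1) S=43.8435 payoff=47.7365 vs cont=45.1875 → 47.7365 [stop]  node(4,2) S=73.9400 payoff=17.6400 vs cont=21.3691 → 21.3691 [wait]  node(4,3) S=124.6963 payoff=0.0000 vs cont=4.3499 → 4.3499 [wait]  node(4,4) S=210.2942 payoff=0.0000 vs cont=0.0000 → 0.0000 [wait]  ⇒ S*(4)=43.8435
t_3: node(3,0) S=33.7612 payoff=57.8188 vs cont=55.2698 → 57.8188 [stop]  node(3,1) S=56.9367 payoff=34.6433 vs cont=33.8678 → 34.6433 [stop]  node(3,2) S=96.0210 payoff=0.0000 vs cont=12.6802 → 12.6802 [wait]  node(3,3) S=161.9349 payoff=0.0000 vs cont=2.1601 → 2.1601 [wait]  ⇒ S*(3)=56.9367
t_2: node(2,0) S=43.8435 payoff=47.7365 vs cont=45.1875 → 47.7365 [stop]  node(2,1) S=73.9400 payoff=17.6400 vs cont=23.2337 → 23.2337 [wait]  node(2,2) S=124.6963 payoff=0.0000 vs cont=7.3240 → 7.3240 [wait]  ⇒ S*(2)=43.8435
t_1: node(1,0) S=56.9367 payoff=34.6433 vs cont=34.7546 → 34.7546 [wait]  node(1,1) S=96.0210 payoff=0.0000 vs cont=15.0206 → 15.0206 [wait]  ⇒ S*(1)=-
t_0: node(0,0) S=73.9400 payoff=17.6400 vs cont=24.4020 → 24.4020 [wait]  ⇒ S*(0)=-

price = 24.4020
boundary = - - 43.8435 56.9367 43.8435 56.9367
tree:
24.4020
34.7546 15.0206
47.7365 23.2337 7.3240
57.8188 34.6433 12.6802 2.1601
65.5825 47.7365 21.3691 4.3499 0.0000
71.5609 57.8188 34.6433 8.7597 0.0000 0.0000
76.1645 65.5825 47.7365 17.6400 0.0000 0.0000 0.0000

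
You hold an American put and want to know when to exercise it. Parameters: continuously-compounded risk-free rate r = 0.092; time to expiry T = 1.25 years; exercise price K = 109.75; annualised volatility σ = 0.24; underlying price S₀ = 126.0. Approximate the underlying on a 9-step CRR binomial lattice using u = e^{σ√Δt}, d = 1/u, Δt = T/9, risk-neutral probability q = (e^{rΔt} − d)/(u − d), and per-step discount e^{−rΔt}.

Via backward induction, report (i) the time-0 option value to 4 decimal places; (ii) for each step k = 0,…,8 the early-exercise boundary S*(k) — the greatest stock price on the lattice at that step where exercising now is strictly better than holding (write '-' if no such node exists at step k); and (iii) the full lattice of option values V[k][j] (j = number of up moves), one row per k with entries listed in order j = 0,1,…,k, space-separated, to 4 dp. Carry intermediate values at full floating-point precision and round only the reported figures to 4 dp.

price = 3.1911
boundary = - - - - 88.1034 80.5653 88.1034 96.3468 88.1034
tree:
3.1911
5.3827 1.4686
8.8405 2.6733 0.5151
14.0787 4.7520 1.0314 0.1038
21.6466 8.2023 2.0339 0.2335 0.0000
29.1847 13.6439 3.9322 0.5248 0.0000 0.0000
36.0778 21.6466 7.4009 1.1798 0.0000 0.0000 0.0000
42.3811 29.1847 13.4032 2.6522 0.0000 0.0000 0.0000 0.0000
48.1452 36.0778 21.6466 5.9622 0.0000 0.0000 0.0000 0.0000 0.0000
53.4160 42.3811 29.1847 13.4032 0.0000 0.0000 0.0000 0.0000 0.0000 0.0000

Δt=0.13889  u=1.09356  d=0.91444  q=0.54945  discount=0.98730
step 9 (expiry): payoffs max(K−S,0) = 53.4160 42.3811 29.1847 13.4032 0.0000 0.0000 0.0000 0.0000 0.0000 0.0000
step 8: (k=8,j=0): S=61.6048, (K−S)⁺=48.1452, hold=46.7517 ⇒ V=48.1452 exercise | (k=8,j=1): S=73.6722, (K−S)⁺=36.0778, hold=34.6844 ⇒ V=36.0778 exercise | (k=8,j=2): S=88.1034, (K−S)⁺=21.6466, hold=20.2532 ⇒ V=21.6466 exercise | (k=8,j=3): S=105.3614, (K−S)⁺=4.3886, hold=5.9622 ⇒ V=5.9622 continue | (k=8,j=4): S=126.0000, (K−S)⁺=0.0000, hold=0.0000 ⇒ V=0.0000 continue | (k=8,j=5): S=150.6814, (K−S)⁺=0.0000, hold=0.0000 ⇒ V=0.0000 continue | (k=8,j=6): S=180.1974, (K−S)⁺=0.0000, hold=0.0000 ⇒ V=0.0000 continue | (k=8,j=7): S=215.4951, (K−S)⁺=0.0000, hold=0.0000 ⇒ V=0.0000 continue | (k=8,j=8): S=257.7071, (K−S)⁺=0.0000, hold=0.0000 ⇒ V=0.0000 continue  boundary S*=88.1034
step 7: (k=7,j=0): S=67.3689, (K−S)⁺=42.3811, hold=40.9877 ⇒ V=42.3811 exercise | (k=7,j=1): S=80.5653, (K−S)⁺=29.1847, hold=27.7912 ⇒ V=29.1847 exercise | (k=7,j=2): S=96.3468, (K−S)⁺=13.4032, hold=12.8634 ⇒ V=13.4032 exercise | (k=7,j=3): S=115.2195, (K−S)⁺=0.0000, hold=2.6522 ⇒ V=2.6522 continue | (k=7,j=4): S=137.7892, (K−S)⁺=0.0000, hold=0.0000 ⇒ V=0.0000 continue | (k=7,j=5): S=164.7798, (K−S)⁺=0.0000, hold=0.0000 ⇒ V=0.0000 continue | (k=7,j=6): S=197.0575, (K−S)⁺=0.0000, hold=0.0000 ⇒ V=0.0000 continue | (k=7,j=7): S=235.6578, (K−S)⁺=0.0000, hold=0.0000 ⇒ V=0.0000 continue  boundary S*=96.3468
step 6: (k=6,j=0): S=73.6722, (K−S)⁺=36.0778, hold=34.6844 ⇒ V=36.0778 exercise | (k=6,j=1): S=88.1034, (K−S)⁺=21.6466, hold=20.2532 ⇒ V=21.6466 exercise | (k=6,j=2): S=105.3614, (K−S)⁺=4.3886, hold=7.4009 ⇒ V=7.4009 continue | (k=6,j=3): S=126.0000, (K−S)⁺=0.0000, hold=1.1798 ⇒ V=1.1798 continue | (k=6,j=4): S=150.6814, (K−S)⁺=0.0000, hold=0.0000 ⇒ V=0.0000 continue | (k=6,j=5): S=180.1974, (K−S)⁺=0.0000, hold=0.0000 ⇒ V=0.0000 continue | (k=6,j=6): S=215.4951, (K−S)⁺=0.0000, hold=0.0000 ⇒ V=0.0000 continue  boundary S*=88.1034
step 5: (k=5,j=0): S=80.5653, (K−S)⁺=29.1847, hold=27.7912 ⇒ V=29.1847 exercise | (k=5,j=1): S=96.3468, (K−S)⁺=13.4032, hold=13.6439 ⇒ V=13.6439 continue | (k=5,j=2): S=115.2195, (K−S)⁺=0.0000, hold=3.9322 ⇒ V=3.9322 continue | (k=5,j=3): S=137.7892, (K−S)⁺=0.0000, hold=0.5248 ⇒ V=0.5248 continue | (k=5,j=4): S=164.7798, (K−S)⁺=0.0000, hold=0.0000 ⇒ V=0.0000 continue | (k=5,j=5): S=197.0575, (K−S)⁺=0.0000, hold=0.0000 ⇒ V=0.0000 continue  boundary S*=80.5653
step 4: (k=4,j=0): S=88.1034, (K−S)⁺=21.6466, hold=20.3837 ⇒ V=21.6466 exercise | (k=4,j=1): S=105.3614, (K−S)⁺=4.3886, hold=8.2023 ⇒ V=8.2023 continue | (k=4,j=2): S=126.0000, (K−S)⁺=0.0000, hold=2.0339 ⇒ V=2.0339 continue | (k=4,j=3): S=150.6814, (K−S)⁺=0.0000, hold=0.2335 ⇒ V=0.2335 continue | (k=4,j=4): S=180.1974, (K−S)⁺=0.0000, hold=0.0000 ⇒ V=0.0000 continue  boundary S*=88.1034
step 3: (k=3,j=0): S=96.3468, (K−S)⁺=13.4032, hold=14.0787 ⇒ V=14.0787 continue | (k=3,j=1): S=115.2195, (K−S)⁺=0.0000, hold=4.7520 ⇒ V=4.7520 continue | (k=3,j=2): S=137.7892, (K−S)⁺=0.0000, hold=1.0314 ⇒ V=1.0314 continue | (k=3,j=3): S=164.7798, (K−S)⁺=0.0000, hold=0.1038 ⇒ V=0.1038 continue  boundary S*=-
step 2: (k=2,j=0): S=105.3614, (K−S)⁺=4.3886, hold=8.8405 ⇒ V=8.8405 continue | (k=2,j=1): S=126.0000, (K−S)⁺=0.0000, hold=2.6733 ⇒ V=2.6733 continue | (k=2,j=2): S=150.6814, (K−S)⁺=0.0000, hold=0.5151 ⇒ V=0.5151 continue  boundary S*=-
step 1: (k=1,j=0): S=115.2195, (K−S)⁺=0.0000, hold=5.3827 ⇒ V=5.3827 continue | (k=1,j=1): S=137.7892, (K−S)⁺=0.0000, hold=1.4686 ⇒ V=1.4686 continue  boundary S*=-
step 0: (k=0,j=0): S=126.0000, (K−S)⁺=0.0000, hold=3.1911 ⇒ V=3.1911 continue  boundary S*=-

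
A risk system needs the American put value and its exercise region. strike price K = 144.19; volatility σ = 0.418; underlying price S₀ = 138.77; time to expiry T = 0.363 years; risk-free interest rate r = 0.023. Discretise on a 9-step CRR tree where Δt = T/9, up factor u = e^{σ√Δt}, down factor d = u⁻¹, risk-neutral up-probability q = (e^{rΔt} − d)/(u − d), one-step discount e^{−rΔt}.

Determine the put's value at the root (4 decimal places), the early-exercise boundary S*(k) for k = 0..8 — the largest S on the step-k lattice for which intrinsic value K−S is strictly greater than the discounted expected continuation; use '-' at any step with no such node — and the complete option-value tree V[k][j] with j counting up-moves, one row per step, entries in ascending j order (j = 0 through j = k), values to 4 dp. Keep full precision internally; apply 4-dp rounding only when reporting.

price = 16.6674
boundary = - - - - 99.1890 91.2023 99.1890 107.8752 117.3220
tree:
16.6674
22.3816 10.6207
29.1850 15.1870 5.7834
36.8574 21.0791 8.9481 2.4278
45.0010 28.2651 13.4751 4.1495 0.6010
52.9877 36.4396 19.6233 6.9606 1.1671 0.0000
60.3314 45.0010 27.4020 11.3861 2.2662 0.0000 0.0000
67.0837 52.9877 36.3148 17.9731 4.4007 0.0000 0.0000 0.0000
73.2924 60.3314 45.0010 26.8680 8.5454 0.0000 0.0000 0.0000 0.0000
79.0011 67.0837 52.9877 36.3148 16.5938 0.0000 0.0000 0.0000 0.0000 0.0000

params: Δt=0.04033 u=1.08757 d=0.91948 q=0.48455 e^(-rΔt)=0.99907
t_9 payoffs: 79.0011 67.0837 52.9877 36.3148 16.5938 0.0000 0.0000 0.0000 0.0000 0.0000
t_8: node(8,0) S=70.8976 payoff=73.2924 vs cont=73.1587 → 73.2924 [stop]  node(8,1) S=83.8586 payoff=60.3314 vs cont=60.1977 → 60.3314 [stop]  node(8,2) S=99.1890 payoff=45.0010 vs cont=44.8673 → 45.0010 [stop]  node(8,3) S=117.3220 payoff=26.8680 vs cont=26.7343 → 26.8680 [stop]  node(8,4) S=138.7700 payoff=5.4200 vs cont=8.5454 → 8.5454 [wait]  node(8,5) S=164.1389 payoff=0.0000 vs cont=0.0000 → 0.0000 [wait]  node(8,6) S=194.1456 payoff=0.0000 vs cont=0.0000 → 0.0000 [wait]  node(8,7) S=229.6379 payoff=0.0000 vs cont=0.0000 → 0.0000 [wait]  node(8,8) S=271.6186 payoff=0.0000 vs cont=0.0000 → 0.0000 [wait]  ⇒ S*(8)=117.3220
t_7: node(7,0) S=77.1063 payoff=67.0837 vs cont=66.9500 → 67.0837 [stop]  node(7,1) S=91.2023 payoff=52.9877 vs cont=52.8540 → 52.9877 [stop]  node(7,2) S=107.8752 payoff=36.3148 vs cont=36.1811 → 36.3148 [stop]  node(7,3) S=127.5962 payoff=16.5938 vs cont=17.9731 → 17.9731 [wait]  node(7,4) S=150.9224 payoff=0.0000 vs cont=4.4007 → 4.4007 [wait]  node(7,5) S=178.5129 payoff=0.0000 vs cont=0.0000 → 0.0000 [wait]  node(7,6) S=211.1473 payoff=0.0000 vs cont=0.0000 → 0.0000 [wait]  node(7,7) S=249.7477 payoff=0.0000 vs cont=0.0000 → 0.0000 [wait]  ⇒ S*(7)=107.8752
t_6: node(6,0) S=83.8586 payoff=60.3314 vs cont=60.1977 → 60.3314 [stop]  node(6,1) S=99.1890 payoff=45.0010 vs cont=44.8673 → 45.0010 [stop]  node(6,2) S=117.3220 payoff=26.8680 vs cont=27.4020 → 27.4020 [wait]  node(6,3) S=138.7700 payoff=5.4200 vs cont=11.3861 → 11.3861 [wait]  node(6,4) S=164.1389 payoff=0.0000 vs cont=2.2662 → 2.2662 [wait]  node(6,5) S=194.1456 payoff=0.0000 vs cont=0.0000 → 0.0000 [wait]  node(6,6) S=229.6379 payoff=0.0000 vs cont=0.0000 → 0.0000 [wait]  ⇒ S*(6)=99.1890
t_5: node(5,0) S=91.2023 payoff=52.9877 vs cont=52.8540 → 52.9877 [stop]  node(5,1) S=107.8752 payoff=36.3148 vs cont=36.4396 → 36.4396 [wait]  node(5,2) S=127.5962 payoff=16.5938 vs cont=19.6233 → 19.6233 [wait]  node(5,3) S=150.9224 payoff=0.0000 vs cont=6.9606 → 6.9606 [wait]  node(5,4) S=178.5129 payoff=0.0000 vs cont=1.1671 → 1.1671 [wait]  node(5,5) S=211.1473 payoff=0.0000 vs cont=0.0000 → 0.0000 [wait]  ⇒ S*(5)=91.2023
t_4: node(4,0) S=99.1890 payoff=45.0010 vs cont=44.9277 → 45.0010 [stop]  node(4,1) S=117.3220 payoff=26.8680 vs cont=28.2651 → 28.2651 [wait]  node(4,2) S=138.7700 payoff=5.4200 vs cont=13.4751 → 13.4751 [wait]  node(4,3) S=164.1389 payoff=0.0000 vs cont=4.1495 → 4.1495 [wait]  node(4,4) S=194.1456 payoff=0.0000 vs cont=0.6010 → 0.6010 [wait]  ⇒ S*(4)=99.1890
t_3: node(3,0) S=107.8752 payoff=36.3148 vs cont=36.8574 → 36.8574 [wait]  node(3,1) S=127.5962 payoff=16.5938 vs cont=21.0791 → 21.0791 [wait]  node(3,2) S=150.9224 payoff=0.0000 vs cont=8.9481 → 8.9481 [wait]  node(3,3) S=178.5129 payoff=0.0000 vs cont=2.4278 → 2.4278 [wait]  ⇒ S*(3)=-
t_2: node(2,0) S=117.3220 payoff=26.8680 vs cont=29.1850 → 29.1850 [wait]  node(2,1) S=138.7700 payoff=5.4200 vs cont=15.1870 → 15.1870 [wait]  node(2,2) S=164.1389 payoff=0.0000 vs cont=5.7834 → 5.7834 [wait]  ⇒ S*(2)=-
t_1: node(1,0) S=127.5962 payoff=16.5938 vs cont=22.3816 → 22.3816 [wait]  node(1,1) S=150.9224 payoff=0.0000 vs cont=10.6207 → 10.6207 [wait]  ⇒ S*(1)=-
t_0: node(0,0) S=138.7700 payoff=5.4200 vs cont=16.6674 → 16.6674 [wait]  ⇒ S*(0)=-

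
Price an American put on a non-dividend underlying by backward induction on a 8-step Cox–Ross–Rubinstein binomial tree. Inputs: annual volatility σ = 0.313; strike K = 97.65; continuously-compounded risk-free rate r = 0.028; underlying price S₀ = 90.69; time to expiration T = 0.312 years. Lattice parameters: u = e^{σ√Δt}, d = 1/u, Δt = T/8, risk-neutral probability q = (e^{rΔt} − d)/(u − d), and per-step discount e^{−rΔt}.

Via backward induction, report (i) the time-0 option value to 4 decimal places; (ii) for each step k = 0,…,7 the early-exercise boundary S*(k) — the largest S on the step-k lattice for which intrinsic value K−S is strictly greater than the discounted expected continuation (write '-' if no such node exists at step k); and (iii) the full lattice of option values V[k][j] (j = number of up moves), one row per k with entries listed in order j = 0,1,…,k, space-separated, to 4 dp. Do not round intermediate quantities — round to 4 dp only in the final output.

price = 10.3298
boundary = - - - 75.3399 70.8239 75.3399 80.1438 85.2540
tree:
10.3298
13.7951 6.7945
17.8450 9.6672 3.8597
22.3101 13.2996 5.9588 1.7129
26.8261 17.6020 8.9114 2.9402 0.4565
31.0713 22.3101 12.8065 4.9316 0.9020 0.0000
35.0621 26.8261 17.5062 8.0091 1.7825 0.0000 0.0000
38.8137 31.0713 22.3101 12.3960 3.5222 0.0000 0.0000 0.0000
42.3404 35.0621 26.8261 17.5062 6.9600 0.0000 0.0000 0.0000 0.0000

params: Δt=0.03900 u=1.06376 d=0.94006 q=0.49338 e^(-rΔt)=0.99891
t_8 payoffs: 42.3404 35.0621 26.8261 17.5062 6.9600 0.0000 0.0000 0.0000 0.0000
t_7: node(7,0) S=58.8363 payoff=38.8137 vs cont=38.7071 → 38.8137 [stop]  node(7,1) S=66.5787 payoff=31.0713 vs cont=30.9647 → 31.0713 [stop]  node(7,2) S=75.3399 payoff=22.3101 vs cont=22.2036 → 22.3101 [stop]  node(7,3) S=85.2540 payoff=12.3960 vs cont=12.2895 → 12.3960 [stop]  node(7,4) S=96.4727 payoff=1.1773 vs cont=3.5222 → 3.5222 [wait]  node(7,5) S=109.1676 payoff=0.0000 vs cont=0.0000 → 0.0000 [wait]  node(7,6) S=123.5332 payoff=0.0000 vs cont=0.0000 → 0.0000 [wait]  node(7,7) S=139.7891 payoff=0.0000 vs cont=0.0000 → 0.0000 [wait]  ⇒ S*(7)=85.2540
t_6: node(6,0) S=62.5879 payoff=35.0621 vs cont=34.9555 → 35.0621 [stop]  node(6,1) S=70.8239 payoff=26.8261 vs cont=26.7195 → 26.8261 [stop]  node(6,2) S=80.1438 payoff=17.5062 vs cont=17.3997 → 17.5062 [stop]  node(6,3) S=90.6900 payoff=6.9600 vs cont=8.0091 → 8.0091 [wait]  node(6,4) S=102.6240 payoff=0.0000 vs cont=1.7825 → 1.7825 [wait]  node(6,5) S=116.1285 payoff=0.0000 vs cont=0.0000 → 0.0000 [wait]  node(6,6) S=131.4100 payoff=0.0000 vs cont=0.0000 → 0.0000 [wait]  ⇒ S*(6)=80.1438
t_5: node(5,0) S=66.5787 payoff=31.0713 vs cont=30.9647 → 31.0713 [stop]  node(5,1) S=75.3399 payoff=22.3101 vs cont=22.2036 → 22.3101 [stop]  node(5,2) S=85.2540 payoff=12.3960 vs cont=12.8065 → 12.8065 [wait]  node(5,3) S=96.4727 payoff=1.1773 vs cont=4.9316 → 4.9316 [wait]  node(5,4) S=109.1676 payoff=0.0000 vs cont=0.9020 → 0.9020 [wait]  node(5,5) S=123.5332 payoff=0.0000 vs cont=0.0000 → 0.0000 [wait]  ⇒ S*(5)=75.3399
t_4: node(4,0) S=70.8239 payoff=26.8261 vs cont=26.7195 → 26.8261 [stop]  node(4,1) S=80.1438 payoff=17.5062 vs cont=17.6020 → 17.6020 [wait]  node(4,2) S=90.6900 payoff=6.9600 vs cont=8.9114 → 8.9114 [wait]  node(4,3) S=102.6240 payoff=0.0000 vs cont=2.9402 → 2.9402 [wait]  node(4,4) S=116.1285 payoff=0.0000 vs cont=0.4565 → 0.4565 [wait]  ⇒ S*(4)=70.8239
t_3: node(3,0) S=75.3399 payoff=22.3101 vs cont=22.2507 → 22.3101 [stop]  node(3,1) S=85.2540 payoff=12.3960 vs cont=13.2996 → 13.2996 [wait]  node(3,2) S=96.4727 payoff=1.1773 vs cont=5.9588 → 5.9588 [wait]  node(3,3) S=109.1676 payoff=0.0000 vs cont=1.7129 → 1.7129 [wait]  ⇒ S*(3)=75.3399
t_2: node(2,0) S=80.1438 payoff=17.5062 vs cont=17.8450 → 17.8450 [wait]  node(2,1) S=90.6900 payoff=6.9600 vs cont=9.6672 → 9.6672 [wait]  node(2,2) S=102.6240 payoff=0.0000 vs cont=3.8597 → 3.8597 [wait]  ⇒ S*(2)=-
t_1: node(1,0) S=85.2540 payoff=12.3960 vs cont=13.7951 → 13.7951 [wait]  node(1,1) S=96.4727 payoff=1.1773 vs cont=6.7945 → 6.7945 [wait]  ⇒ S*(1)=-
t_0: node(0,0) S=90.6900 payoff=6.9600 vs cont=10.3298 → 10.3298 [wait]  ⇒ S*(0)=-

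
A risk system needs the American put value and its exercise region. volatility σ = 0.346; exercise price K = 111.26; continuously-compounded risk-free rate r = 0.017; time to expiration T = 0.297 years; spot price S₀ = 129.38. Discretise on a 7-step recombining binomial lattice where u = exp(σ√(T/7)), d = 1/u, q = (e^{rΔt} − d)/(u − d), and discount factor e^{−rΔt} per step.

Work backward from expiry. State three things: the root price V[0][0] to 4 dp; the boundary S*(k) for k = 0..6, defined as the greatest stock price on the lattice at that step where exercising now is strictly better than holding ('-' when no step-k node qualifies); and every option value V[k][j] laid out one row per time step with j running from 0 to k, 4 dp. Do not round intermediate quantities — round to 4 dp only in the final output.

params: Δt=0.04243 u=1.07387 d=0.93121 q=0.48725 e^(-rΔt)=0.99928
t_7 payoffs: 32.6998 20.6645 6.7853 0.0000 0.0000 0.0000 0.0000 0.0000
t_6: node(6,0) S=84.3635 payoff=26.8965 vs cont=26.8162 → 26.8965 [stop]  node(6,1) S=97.2879 payoff=13.9721 vs cont=13.8919 → 13.9721 [stop]  node(6,2) S=112.1923 payoff=0.0000 vs cont=3.4767 → 3.4767 [wait]  node(6,3) S=129.3800 payoff=0.0000 vs cont=0.0000 → 0.0000 [wait]  node(6,4) S=149.2008 payoff=0.0000 vs cont=0.0000 → 0.0000 [wait]  node(6,5) S=172.0582 payoff=0.0000 vs cont=0.0000 → 0.0000 [wait]  node(6,6) S=198.4173 payoff=0.0000 vs cont=0.0000 → 0.0000 [wait]  ⇒ S*(6)=97.2879
t_5: node(5,0) S=90.5955 payoff=20.6645 vs cont=20.5842 → 20.6645 [stop]  node(5,1) S=104.4747 payoff=6.7853 vs cont=8.8518 → 8.8518 [wait]  node(5,2) S=120.4800 payoff=0.0000 vs cont=1.7814 → 1.7814 [wait]  node(5,3) S=138.9374 payoff=0.0000 vs cont=0.0000 → 0.0000 [wait]  node(5,4) S=160.2224 payoff=0.0000 vs cont=0.0000 → 0.0000 [wait]  node(5,5) S=184.7683 payoff=0.0000 vs cont=0.0000 → 0.0000 [wait]  ⇒ S*(5)=90.5955
t_4: node(4,0) S=97.2879 payoff=13.9721 vs cont=14.8980 → 14.8980 [wait]  node(4,1) S=112.1923 payoff=0.0000 vs cont=5.4029 → 5.4029 [wait]  node(4,2) S=129.3800 payoff=0.0000 vs cont=0.9128 → 0.9128 [wait]  node(4,3) S=149.2008 payoff=0.0000 vs cont=0.0000 → 0.0000 [wait]  node(4,4) S=172.0582 payoff=0.0000 vs cont=0.0000 → 0.0000 [wait]  ⇒ S*(4)=-
t_3: node(3,0) S=104.4747 payoff=6.7853 vs cont=10.2641 → 10.2641 [wait]  node(3,1) S=120.4800 payoff=0.0000 vs cont=3.2128 → 3.2128 [wait]  node(3,2) S=138.9374 payoff=0.0000 vs cont=0.4677 → 0.4677 [wait]  node(3,3) S=160.2224 payoff=0.0000 vs cont=0.0000 → 0.0000 [wait]  ⇒ S*(3)=-
t_2: node(2,0) S=112.1923 payoff=0.0000 vs cont=6.8234 → 6.8234 [wait]  node(2,1) S=129.3800 payoff=0.0000 vs cont=1.8739 → 1.8739 [wait]  node(2,2) S=149.2008 payoff=0.0000 vs cont=0.2396 → 0.2396 [wait]  ⇒ S*(2)=-
t_1: node(1,0) S=120.4800 payoff=0.0000 vs cont=4.4086 → 4.4086 [wait]  node(1,1) S=138.9374 payoff=0.0000 vs cont=1.0768 → 1.0768 [wait]  ⇒ S*(1)=-
t_0: node(0,0) S=129.3800 payoff=0.0000 vs cont=2.7832 → 2.7832 [wait]  ⇒ S*(0)=-

price = 2.7832
boundary = - - - - - 90.5955 97.2879
tree:
2.7832
4.4086 1.0768
6.8234 1.8739 0.2396
10.2641 3.2128 0.4677 0.0000
14.8980 5.4029 0.9128 0.0000 0.0000
20.6645 8.8518 1.7814 0.0000 0.0000 0.0000
26.8965 13.9721 3.4767 0.0000 0.0000 0.0000 0.0000
32.6998 20.6645 6.7853 0.0000 0.0000 0.0000 0.0000 0.0000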